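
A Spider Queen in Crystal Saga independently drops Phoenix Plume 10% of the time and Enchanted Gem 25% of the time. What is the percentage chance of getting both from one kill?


For independent events, P(both) = P(A) * P(B)
= 10% * 25%
= 250 / 100 %
= 2.5%

2.5%


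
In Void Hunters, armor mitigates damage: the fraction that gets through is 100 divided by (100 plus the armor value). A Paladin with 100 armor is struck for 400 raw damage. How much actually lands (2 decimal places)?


actual = 400 * 100 / (100 + 100)
= 400 * 100 / 200
= 40000 / 200
= 200.00

200.00 damage


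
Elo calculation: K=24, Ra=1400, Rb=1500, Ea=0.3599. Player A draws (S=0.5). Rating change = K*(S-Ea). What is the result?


Elo update: delta = K * (S - Ea), where S = 0.5 (draws)
S - Ea = 0.5 - 0.3599 = 0.1401
Rating change = 24 * 0.1401
= 3.36

3.36 rating points


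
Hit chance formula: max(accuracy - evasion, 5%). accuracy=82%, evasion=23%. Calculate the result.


accuracy - evasion = 82 - 23 = 59
Apply floor: max(59, 5) = 59
Hit chance = 59%

59%


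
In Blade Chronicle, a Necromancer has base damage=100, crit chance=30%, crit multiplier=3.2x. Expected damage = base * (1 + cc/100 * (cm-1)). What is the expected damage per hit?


E[dmg] = base * (1 + crit_chance * (crit_mult - 1))
cc as decimal = 30/100 = 0.3
cm - 1 = 3.2 - 1 = 2.2
Bonus factor = 0.3 * 2.2 = 0.66
Total multiplier = 1 + 0.66 = 1.66
Expected damage = 100 * 1.66 = 166.00

166.00 damage


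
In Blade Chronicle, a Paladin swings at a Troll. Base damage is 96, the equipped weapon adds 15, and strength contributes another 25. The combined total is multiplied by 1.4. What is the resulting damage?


Sum base + weapon + str = 96 + 15 + 25 = 136
Multiply by 1.4:
136 * 1.4 = 190.4

190.4 damage


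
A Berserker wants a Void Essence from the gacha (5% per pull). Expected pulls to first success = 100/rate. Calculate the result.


Expected pulls for a geometric distribution = 1/p = 100 / rate%
= 100 / 5
= 20.0

20.0 pulls


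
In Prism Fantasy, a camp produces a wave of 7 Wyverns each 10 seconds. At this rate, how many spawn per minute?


Spawns per minute = count * (60 / interval)
= 7 * (60 / 10)
= 7 * 6.0
= 42.0

42.0 per minute


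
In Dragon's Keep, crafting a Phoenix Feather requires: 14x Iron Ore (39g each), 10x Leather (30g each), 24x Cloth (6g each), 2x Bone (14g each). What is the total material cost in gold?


Cost breakdown:
  Iron Ore: 14 * 39 = 546
  Leather: 10 * 30 = 300
  Cloth: 24 * 6 = 144
  Bone: 2 * 14 = 28
Total = 546 + 300 + 144 + 28 = 1018

1018 gold


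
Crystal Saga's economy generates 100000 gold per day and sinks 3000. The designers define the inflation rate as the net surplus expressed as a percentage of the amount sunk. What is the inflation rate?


Net gold = 100000 - 3000 = 97000
Inflation rate = net / sunk * 100 = 97000 / 3000 * 100
= 32.333333 * 100
= 3233.33%

3233.33%


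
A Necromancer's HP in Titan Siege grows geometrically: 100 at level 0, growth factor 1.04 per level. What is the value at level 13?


value = base * growth^level
= 100 * 1.04^13
= 100 * 1.665074
= 166.51

166.51 HP


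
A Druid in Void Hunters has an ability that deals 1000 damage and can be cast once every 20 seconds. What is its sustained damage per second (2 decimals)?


DPS = damage / cooldown
= 1000 / 20
= 50.00

50.00 DPS


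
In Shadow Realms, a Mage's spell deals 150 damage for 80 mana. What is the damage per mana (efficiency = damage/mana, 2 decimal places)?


Efficiency = damage / mana
= 150 / 80
= 1.88

1.88 dmg/mana


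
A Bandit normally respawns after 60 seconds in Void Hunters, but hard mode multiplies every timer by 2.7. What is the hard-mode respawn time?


Respawn time = base * multiplier
= 60 * 2.7
= 162.0 seconds

162.0 seconds


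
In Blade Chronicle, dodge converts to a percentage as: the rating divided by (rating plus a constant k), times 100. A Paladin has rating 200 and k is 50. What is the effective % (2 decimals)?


effective% = rating / (rating + k) * 100
= 200 / (200 + 50) * 100
= 200 / 250 * 100
= 0.8 * 100
= 80.00%

80.00%


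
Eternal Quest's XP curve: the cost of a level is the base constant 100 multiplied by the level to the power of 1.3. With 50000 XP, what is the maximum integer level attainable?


XP = 100 * level^1.3, so level = (XP / 100)^(1/1.3)
= (50000 / 100)^(1/1.3)
= 500.0^0.7692
= 119.1601
Floor: level = 119

level 119


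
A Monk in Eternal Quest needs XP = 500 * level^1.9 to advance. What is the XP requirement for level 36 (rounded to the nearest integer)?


XP = 500 * level^1.9
Substitute level = 36:
XP = 500 * 36^1.9
= 500 * 905.6799
= 452840

452840 XP


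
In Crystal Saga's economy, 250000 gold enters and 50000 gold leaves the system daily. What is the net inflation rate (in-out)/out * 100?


Net gold = 250000 - 50000 = 200000
Inflation rate = net / sunk * 100 = 200000 / 50000 * 100
= 4.0 * 100
= 400.00%

400.00%


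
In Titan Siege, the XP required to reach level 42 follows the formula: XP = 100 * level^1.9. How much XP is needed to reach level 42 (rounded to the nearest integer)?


XP = 100 * level^1.9
Substitute level = 42:
XP = 100 * 42^1.9
= 100 * 1213.8741
= 121387

121387 XP


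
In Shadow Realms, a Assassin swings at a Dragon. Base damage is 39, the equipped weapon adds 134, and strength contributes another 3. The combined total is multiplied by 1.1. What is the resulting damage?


Sum base + weapon + str = 39 + 134 + 3 = 176
Multiply by 1.1:
176 * 1.1 = 193.6

193.6 damage


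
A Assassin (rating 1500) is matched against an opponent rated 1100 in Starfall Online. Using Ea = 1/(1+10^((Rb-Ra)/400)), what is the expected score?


Elo expected score: Ea = 1/(1 + 10^((Rb-Ra)/400))
Rb - Ra = 1100 - 1500 = -400
(Rb-Ra)/400 = -400/400 = -1.0
10^-1.0 = 0.1
Ea = 1/(1 + 0.1) = 1/1.1 = 0.9091

0.9091


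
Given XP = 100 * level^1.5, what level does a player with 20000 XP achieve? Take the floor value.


XP = 100 * level^1.5, so level = (XP / 100)^(1/1.5)
= (20000 / 100)^(1/1.5)
= 200.0^0.6667
= 34.1995
Floor: level = 34

level 34


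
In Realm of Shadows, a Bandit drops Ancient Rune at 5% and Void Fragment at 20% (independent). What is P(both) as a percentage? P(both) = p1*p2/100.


For independent events, P(both) = P(A) * P(B)
= 5% * 20%
= 100 / 100 %
= 1.0%

1.0%


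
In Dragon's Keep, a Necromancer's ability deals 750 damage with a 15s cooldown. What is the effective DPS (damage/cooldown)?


DPS = damage / cooldown
= 750 / 15
= 50.00

50.00 DPS


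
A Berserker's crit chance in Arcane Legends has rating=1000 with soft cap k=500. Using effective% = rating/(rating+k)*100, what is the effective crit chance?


effective% = rating / (rating + k) * 100
= 1000 / (1000 + 500) * 100
= 1000 / 1500 * 100
= 0.666667 * 100
= 66.67%

66.67%


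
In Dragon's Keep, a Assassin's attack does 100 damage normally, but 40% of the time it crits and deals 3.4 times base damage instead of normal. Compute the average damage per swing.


E[dmg] = base * (1 + crit_chance * (crit_mult - 1))
cc as decimal = 40/100 = 0.4
cm - 1 = 3.4 - 1 = 2.4
Bonus factor = 0.4 * 2.4 = 0.96
Total multiplier = 1 + 0.96 = 1.96
Expected damage = 100 * 1.96 = 196.00

196.00 damage


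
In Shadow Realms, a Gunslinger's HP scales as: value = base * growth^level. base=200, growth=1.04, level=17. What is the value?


value = base * growth^level
= 200 * 1.04^17
= 200 * 1.9479
= 389.58

389.58 HP


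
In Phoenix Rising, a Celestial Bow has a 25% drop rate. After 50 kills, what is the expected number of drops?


Expected drops = kills * (drop_rate / 100)
= 50 * (25 / 100)
= 50 * 0.25
= 12.5

12.5 drops


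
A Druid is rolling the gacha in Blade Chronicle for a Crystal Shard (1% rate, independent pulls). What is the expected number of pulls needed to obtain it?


Expected pulls for a geometric distribution = 1/p = 100 / rate%
= 100 / 1
= 100.0

100.0 pulls


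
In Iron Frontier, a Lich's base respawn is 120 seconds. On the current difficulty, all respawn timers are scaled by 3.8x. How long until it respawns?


Respawn time = base * multiplier
= 120 * 3.8
= 456.0 seconds

456.0 seconds


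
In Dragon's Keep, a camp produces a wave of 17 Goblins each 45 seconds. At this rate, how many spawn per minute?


Spawns per minute = count * (60 / interval)
= 17 * (60 / 45)
= 17 * 1.3333
= 22.67

22.67 per minute


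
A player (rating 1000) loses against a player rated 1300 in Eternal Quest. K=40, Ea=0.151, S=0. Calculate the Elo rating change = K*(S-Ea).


Elo update: delta = K * (S - Ea), where S = 0 (loses)
S - Ea = 0 - 0.151 = -0.151
Rating change = 40 * -0.151
= -6.04

-6.04 rating points


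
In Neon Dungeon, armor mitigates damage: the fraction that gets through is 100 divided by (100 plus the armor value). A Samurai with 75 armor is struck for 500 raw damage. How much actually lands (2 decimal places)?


actual = 500 * 100 / (100 + 75)
= 500 * 100 / 175
= 50000 / 175
= 285.71

285.71 damage


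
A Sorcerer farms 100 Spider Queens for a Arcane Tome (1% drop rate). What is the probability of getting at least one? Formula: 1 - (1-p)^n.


P(at least one) = 1 - P(none) = 1 - (1-p)^n
p = 1/100 = 0.01
1 - p = 0.99
(1 - p)^100 = 0.99^100 = 0.366032
P(at least one) = 1 - 0.366032 = 0.6340

0.6340


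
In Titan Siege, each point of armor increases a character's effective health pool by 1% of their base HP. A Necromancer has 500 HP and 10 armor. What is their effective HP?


EHP = 500 * (1 + 10/100)
= 500 * (1 + 0.1)
= 500 * 1.1
= 550.0

550.0 EHP


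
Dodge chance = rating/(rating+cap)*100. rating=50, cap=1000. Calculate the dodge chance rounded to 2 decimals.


dodge% = 50 / (50 + 1000) * 100
= 50 / 1050 * 100
= 0.047619 * 100
= 4.76%

4.76%


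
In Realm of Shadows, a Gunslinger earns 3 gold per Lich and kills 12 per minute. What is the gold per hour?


Gold per minute = 3 * 12 = 36
Gold per hour = 36 * 60 = 2160

2160 gold/hour


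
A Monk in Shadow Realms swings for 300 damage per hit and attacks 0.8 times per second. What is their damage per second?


DPS = damage * attack_speed
= 300 * 0.8
= 240.0

240.0 DPS


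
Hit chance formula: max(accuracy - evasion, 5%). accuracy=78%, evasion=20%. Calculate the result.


accuracy - evasion = 78 - 20 = 58
Apply floor: max(58, 5) = 58
Hit chance = 58%

58%


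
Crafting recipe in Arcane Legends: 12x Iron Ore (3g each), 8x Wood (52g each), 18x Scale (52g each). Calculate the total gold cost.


Cost breakdown:
  Iron Ore: 12 * 3 = 36
  Wood: 8 * 52 = 416
  Scale: 18 * 52 = 936
Total = 36 + 416 + 936 = 1388

1388 gold


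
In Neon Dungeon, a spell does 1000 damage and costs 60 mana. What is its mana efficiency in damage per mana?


Efficiency = damage / mana
= 1000 / 60
= 16.67

16.67 dmg/mana


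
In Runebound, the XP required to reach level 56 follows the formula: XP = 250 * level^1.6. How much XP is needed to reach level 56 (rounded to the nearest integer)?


XP = 250 * level^1.6
Substitute level = 56:
XP = 250 * 56^1.6
= 250 * 626.7594
= 156690

156690 XP


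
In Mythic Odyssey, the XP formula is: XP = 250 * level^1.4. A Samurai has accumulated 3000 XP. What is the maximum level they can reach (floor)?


XP = 250 * level^1.4, so level = (XP / 250)^(1/1.4)
= (3000 / 250)^(1/1.4)
= 12.0^0.7143
= 5.8999
Floor: level = 5

level 5


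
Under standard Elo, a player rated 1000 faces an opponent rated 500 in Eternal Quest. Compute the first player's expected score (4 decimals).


Elo expected score: Ea = 1/(1 + 10^((Rb-Ra)/400))
Rb - Ra = 500 - 1000 = -500
(Rb-Ra)/400 = -500/400 = -1.25
10^-1.25 = 0.056234
Ea = 1/(1 + 0.056234) = 1/1.056234 = 0.9468

0.9468


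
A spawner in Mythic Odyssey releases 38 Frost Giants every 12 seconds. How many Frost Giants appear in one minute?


Spawns per minute = count * (60 / interval)
= 38 * (60 / 12)
= 38 * 5.0
= 190.0

190.0 per minute


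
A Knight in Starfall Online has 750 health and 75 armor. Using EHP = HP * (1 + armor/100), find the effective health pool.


EHP = 750 * (1 + 75/100)
= 750 * (1 + 0.75)
= 750 * 1.75
= 1312.5

1312.5 EHP


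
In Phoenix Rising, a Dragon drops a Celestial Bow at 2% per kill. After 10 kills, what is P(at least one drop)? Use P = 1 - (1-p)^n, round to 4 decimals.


P(at least one) = 1 - P(none) = 1 - (1-p)^n
p = 2/100 = 0.02
1 - p = 0.98
(1 - p)^10 = 0.98^10 = 0.817073
P(at least one) = 1 - 0.817073 = 0.1829

0.1829


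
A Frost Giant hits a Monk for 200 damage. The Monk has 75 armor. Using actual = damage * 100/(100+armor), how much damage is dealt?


actual = 200 * 100 / (100 + 75)
= 200 * 100 / 175
= 20000 / 175
= 114.29

114.29 damage


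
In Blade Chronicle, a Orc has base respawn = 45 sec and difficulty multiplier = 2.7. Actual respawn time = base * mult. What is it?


Respawn time = base * multiplier
= 45 * 2.7
= 121.5 seconds

121.5 seconds


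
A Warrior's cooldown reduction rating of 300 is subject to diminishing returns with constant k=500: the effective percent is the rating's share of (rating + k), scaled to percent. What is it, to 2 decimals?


effective% = rating / (rating + k) * 100
= 300 / (300 + 500) * 100
= 300 / 800 * 100
= 0.375 * 100
= 37.50%

37.50%


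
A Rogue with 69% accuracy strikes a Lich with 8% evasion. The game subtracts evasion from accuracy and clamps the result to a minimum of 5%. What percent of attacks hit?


accuracy - evasion = 69 - 8 = 61
Apply floor: max(61, 5) = 61
Hit chance = 61%

61%


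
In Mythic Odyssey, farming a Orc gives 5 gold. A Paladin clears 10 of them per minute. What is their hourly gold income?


Gold per minute = 5 * 10 = 50
Gold per hour = 50 * 60 = 3000

3000 gold/hour


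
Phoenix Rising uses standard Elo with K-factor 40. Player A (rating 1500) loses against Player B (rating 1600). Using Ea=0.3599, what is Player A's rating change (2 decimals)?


Elo update: delta = K * (S - Ea), where S = 0 (loses)
S - Ea = 0 - 0.3599 = -0.3599
Rating change = 40 * -0.3599
= -14.40

-14.40 rating points


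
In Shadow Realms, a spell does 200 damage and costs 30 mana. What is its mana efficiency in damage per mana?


Efficiency = damage / mana
= 200 / 30
= 6.67

6.67 dmg/mana


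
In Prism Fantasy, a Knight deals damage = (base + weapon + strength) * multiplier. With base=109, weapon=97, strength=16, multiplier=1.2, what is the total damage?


Sum base + weapon + str = 109 + 97 + 16 = 222
Multiply by 1.2:
222 * 1.2 = 266.4

266.4 damage


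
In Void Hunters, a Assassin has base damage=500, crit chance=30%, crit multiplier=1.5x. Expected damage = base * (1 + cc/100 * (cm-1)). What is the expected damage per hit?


E[dmg] = base * (1 + crit_chance * (crit_mult - 1))
cc as decimal = 30/100 = 0.3
cm - 1 = 1.5 - 1 = 0.5
Bonus factor = 0.3 * 0.5 = 0.15
Total multiplier = 1 + 0.15 = 1.15
Expected damage = 500 * 1.15 = 575.00

575.00 damage


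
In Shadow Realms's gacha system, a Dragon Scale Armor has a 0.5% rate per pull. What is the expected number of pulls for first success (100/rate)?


Expected pulls for a geometric distribution = 1/p = 100 / rate%
= 100 / 0.5
= 200.0

200.0 pulls


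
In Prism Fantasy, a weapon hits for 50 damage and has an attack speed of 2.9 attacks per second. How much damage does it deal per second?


DPS = damage * attack_speed
= 50 * 2.9
= 145.0

145.0 DPS


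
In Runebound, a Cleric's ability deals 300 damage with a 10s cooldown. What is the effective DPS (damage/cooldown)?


DPS = damage / cooldown
= 300 / 10
= 30.00

30.00 DPS


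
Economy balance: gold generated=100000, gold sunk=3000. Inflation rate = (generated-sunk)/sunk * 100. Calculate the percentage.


Net gold = 100000 - 3000 = 97000
Inflation rate = net / sunk * 100 = 97000 / 3000 * 100
= 32.333333 * 100
= 3233.33%

3233.33%


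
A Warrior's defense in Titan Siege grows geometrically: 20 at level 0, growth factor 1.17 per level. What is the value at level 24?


value = base * growth^level
= 20 * 1.17^24
= 20 * 43.297287
= 865.95

865.95 defense


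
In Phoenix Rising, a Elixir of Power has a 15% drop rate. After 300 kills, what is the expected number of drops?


Expected drops = kills * (drop_rate / 100)
= 300 * (15 / 100)
= 300 * 0.15
= 45.0

45.0 drops


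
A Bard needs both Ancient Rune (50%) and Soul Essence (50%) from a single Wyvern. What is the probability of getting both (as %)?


For independent events, P(both) = P(A) * P(B)
= 50% * 50%
= 2500 / 100 %
= 25.0%

25.0%


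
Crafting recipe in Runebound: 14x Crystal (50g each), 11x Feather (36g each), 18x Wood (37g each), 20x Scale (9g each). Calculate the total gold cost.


Cost breakdown:
  Crystal: 14 * 50 = 700
  Feather: 11 * 36 = 396
  Wood: 18 * 37 = 666
  Scale: 20 * 9 = 180
Total = 700 + 396 + 666 + 180 = 1942

1942 gold


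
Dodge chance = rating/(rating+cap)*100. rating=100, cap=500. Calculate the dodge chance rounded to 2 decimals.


dodge% = 100 / (100 + 500) * 100
= 100 / 600 * 100
= 0.166667 * 100
= 16.67%

16.67%


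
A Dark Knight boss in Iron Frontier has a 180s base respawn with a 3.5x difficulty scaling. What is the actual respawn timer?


Respawn time = base * multiplier
= 180 * 3.5
= 630.0 seconds

630.0 seconds


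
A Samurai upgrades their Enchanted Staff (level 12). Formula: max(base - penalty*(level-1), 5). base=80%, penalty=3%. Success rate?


raw_rate = 80 - 3 * (12 - 1)
= 80 - 3 * 11
= 80 - 33
= 47
Apply floor: max(47, 5) = 47%

47%


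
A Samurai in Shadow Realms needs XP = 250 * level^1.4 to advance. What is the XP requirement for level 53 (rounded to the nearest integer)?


XP = 250 * level^1.4
Substitute level = 53:
XP = 250 * 53^1.4
= 250 * 259.4097
= 64852

64852 XP


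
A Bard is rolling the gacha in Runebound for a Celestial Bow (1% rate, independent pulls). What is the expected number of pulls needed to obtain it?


Expected pulls for a geometric distribution = 1/p = 100 / rate%
= 100 / 1
= 100.0

100.0 pulls


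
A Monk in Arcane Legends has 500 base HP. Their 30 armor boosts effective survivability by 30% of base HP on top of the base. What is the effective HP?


EHP = 500 * (1 + 30/100)
= 500 * (1 + 0.3)
= 500 * 1.3
= 650.0

650.0 EHP


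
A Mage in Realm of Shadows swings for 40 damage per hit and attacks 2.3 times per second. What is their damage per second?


DPS = damage * attack_speed
= 40 * 2.3
= 92.0

92.0 DPS


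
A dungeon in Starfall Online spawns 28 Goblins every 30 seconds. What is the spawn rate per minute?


Spawns per minute = count * (60 / interval)
= 28 * (60 / 30)
= 28 * 2.0
= 56.0

56.0 per minute


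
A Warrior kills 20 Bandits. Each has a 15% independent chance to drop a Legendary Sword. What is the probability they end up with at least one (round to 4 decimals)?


P(at least one) = 1 - P(none) = 1 - (1-p)^n
p = 15/100 = 0.15
1 - p = 0.85
(1 - p)^20 = 0.85^20 = 0.038760
P(at least one) = 1 - 0.038760 = 0.9612

0.9612


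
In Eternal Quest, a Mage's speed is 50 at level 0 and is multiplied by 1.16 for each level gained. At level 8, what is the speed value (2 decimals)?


value = base * growth^level
= 50 * 1.16^8
= 50 * 3.278415
= 163.92

163.92 speed


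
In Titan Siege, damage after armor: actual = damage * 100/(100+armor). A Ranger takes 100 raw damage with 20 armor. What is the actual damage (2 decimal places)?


actual = 100 * 100 / (100 + 20)
= 100 * 100 / 120
= 10000 / 120
= 83.33

83.33 damage


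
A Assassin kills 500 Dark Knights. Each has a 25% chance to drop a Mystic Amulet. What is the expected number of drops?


Expected drops = kills * (drop_rate / 100)
= 500 * (25 / 100)
= 500 * 0.25
= 125.0

125.0 drops


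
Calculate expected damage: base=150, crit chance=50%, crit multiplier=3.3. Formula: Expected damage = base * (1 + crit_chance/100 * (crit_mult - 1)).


E[dmg] = base * (1 + crit_chance * (crit_mult - 1))
cc as decimal = 50/100 = 0.5
cm - 1 = 3.3 - 1 = 2.3
Bonus factor = 0.5 * 2.3 = 1.15
Total multiplier = 1 + 1.15 = 2.15
Expected damage = 150 * 2.15 = 322.50

322.50 damage


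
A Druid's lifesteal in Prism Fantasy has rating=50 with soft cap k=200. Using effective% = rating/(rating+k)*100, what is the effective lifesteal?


effective% = rating / (rating + k) * 100
= 50 / (50 + 200) * 100
= 50 / 250 * 100
= 0.2 * 100
= 20.00%

20.00%


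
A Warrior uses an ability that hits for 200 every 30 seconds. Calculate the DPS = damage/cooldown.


DPS = damage / cooldown
= 200 / 30
= 6.67

6.67 DPS


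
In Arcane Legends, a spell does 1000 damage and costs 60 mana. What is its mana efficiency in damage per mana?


Efficiency = damage / mana
= 1000 / 60
= 16.67

16.67 dmg/mana


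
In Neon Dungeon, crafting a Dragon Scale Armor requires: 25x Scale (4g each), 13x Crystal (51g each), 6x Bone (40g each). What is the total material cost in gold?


Cost breakdown:
  Scale: 25 * 4 = 100
  Crystal: 13 * 51 = 663
  Bone: 6 * 40 = 240
Total = 100 + 663 + 240 = 1003

1003 gold


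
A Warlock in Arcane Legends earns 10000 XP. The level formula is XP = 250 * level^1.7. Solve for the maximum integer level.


XP = 250 * level^1.7, so level = (XP / 250)^(1/1.7)
= (10000 / 250)^(1/1.7)
= 40.0^0.5882
= 8.7577
Floor: level = 8

level 8


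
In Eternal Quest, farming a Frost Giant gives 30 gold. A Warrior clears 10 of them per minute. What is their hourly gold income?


Gold per minute = 30 * 10 = 300
Gold per hour = 300 * 60 = 18000

18000 gold/hour


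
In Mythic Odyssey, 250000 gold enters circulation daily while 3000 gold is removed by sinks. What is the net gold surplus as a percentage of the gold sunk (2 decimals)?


Net gold = 250000 - 3000 = 247000
Inflation rate = net / sunk * 100 = 247000 / 3000 * 100
= 82.333333 * 100
= 8233.33%

8233.33%


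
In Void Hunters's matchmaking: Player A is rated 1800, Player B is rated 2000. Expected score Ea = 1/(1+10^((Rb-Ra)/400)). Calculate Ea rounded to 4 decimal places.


Elo expected score: Ea = 1/(1 + 10^((Rb-Ra)/400))
Rb - Ra = 2000 - 1800 = 200
(Rb-Ra)/400 = 200/400 = 0.5
10^0.5 = 3.162278
Ea = 1/(1 + 3.162278) = 1/4.162278 = 0.2403

0.2403


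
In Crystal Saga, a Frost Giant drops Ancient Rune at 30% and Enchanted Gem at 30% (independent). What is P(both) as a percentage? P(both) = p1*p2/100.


For independent events, P(both) = P(A) * P(B)
= 30% * 30%
= 900 / 100 %
= 9.0%

9.0%


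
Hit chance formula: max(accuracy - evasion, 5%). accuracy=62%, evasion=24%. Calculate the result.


accuracy - evasion = 62 - 24 = 38
Apply floor: max(38, 5) = 38
Hit chance = 38%

38%


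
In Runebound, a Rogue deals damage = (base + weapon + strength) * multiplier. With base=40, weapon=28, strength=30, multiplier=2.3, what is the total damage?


Sum base + weapon + str = 40 + 28 + 30 = 98
Multiply by 2.3:
98 * 2.3 = 225.4

225.4 damage


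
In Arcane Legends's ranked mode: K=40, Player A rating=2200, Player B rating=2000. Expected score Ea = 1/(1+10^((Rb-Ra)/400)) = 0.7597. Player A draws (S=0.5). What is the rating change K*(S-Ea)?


Elo update: delta = K * (S - Ea), where S = 0.5 (draws)
S - Ea = 0.5 - 0.7597 = -0.2597
Rating change = 40 * -0.2597
= -10.39

-10.39 rating points


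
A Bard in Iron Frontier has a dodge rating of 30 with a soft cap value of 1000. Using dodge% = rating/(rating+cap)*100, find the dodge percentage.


dodge% = 30 / (30 + 1000) * 100
= 30 / 1030 * 100
= 0.029126 * 100
= 2.91%

2.91%


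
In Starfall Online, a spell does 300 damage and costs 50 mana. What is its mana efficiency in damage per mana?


Efficiency = damage / mana
= 300 / 50
= 6.00

6.00 dmg/mana


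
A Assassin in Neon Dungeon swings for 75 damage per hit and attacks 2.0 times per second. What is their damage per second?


DPS = damage * attack_speed
= 75 * 2.0
= 150.0

150.0 DPS


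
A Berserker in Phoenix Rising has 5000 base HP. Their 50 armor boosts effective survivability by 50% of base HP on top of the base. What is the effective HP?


EHP = 5000 * (1 + 50/100)
= 5000 * (1 + 0.5)
= 5000 * 1.5
= 7500.0

7500.0 EHP


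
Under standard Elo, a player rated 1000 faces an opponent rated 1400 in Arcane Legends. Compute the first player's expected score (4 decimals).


Elo expected score: Ea = 1/(1 + 10^((Rb-Ra)/400))
Rb - Ra = 1400 - 1000 = 400
(Rb-Ra)/400 = 400/400 = 1.0
10^1.0 = 10.0
Ea = 1/(1 + 10.0) = 1/11.0 = 0.0909

0.0909


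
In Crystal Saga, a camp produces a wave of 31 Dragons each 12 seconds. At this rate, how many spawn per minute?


Spawns per minute = count * (60 / interval)
= 31 * (60 / 12)
= 31 * 5.0
= 155.0

155.0 per minute


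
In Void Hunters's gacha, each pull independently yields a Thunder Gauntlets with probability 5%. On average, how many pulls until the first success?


Expected pulls for a geometric distribution = 1/p = 100 / rate%
= 100 / 5
= 20.0

20.0 pulls


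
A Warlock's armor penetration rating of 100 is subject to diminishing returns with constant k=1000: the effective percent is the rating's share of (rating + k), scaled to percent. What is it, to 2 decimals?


effective% = rating / (rating + k) * 100
= 100 / (100 + 1000) * 100
= 100 / 1100 * 100
= 0.090909 * 100
= 9.09%

9.09%


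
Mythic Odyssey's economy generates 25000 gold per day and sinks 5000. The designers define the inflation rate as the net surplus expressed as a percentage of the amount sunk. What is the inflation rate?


Net gold = 25000 - 5000 = 20000
Inflation rate = net / sunk * 100 = 20000 / 5000 * 100
= 4.0 * 100
= 400.00%

400.00%


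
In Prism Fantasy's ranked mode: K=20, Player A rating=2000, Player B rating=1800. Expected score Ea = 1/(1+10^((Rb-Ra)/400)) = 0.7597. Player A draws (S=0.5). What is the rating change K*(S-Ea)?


Elo update: delta = K * (S - Ea), where S = 0.5 (draws)
S - Ea = 0.5 - 0.7597 = -0.2597
Rating change = 20 * -0.2597
= -5.19

-5.19 rating points


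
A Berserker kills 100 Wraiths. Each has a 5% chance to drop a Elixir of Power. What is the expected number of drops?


Expected drops = kills * (drop_rate / 100)
= 100 * (5 / 100)
= 100 * 0.05
= 5.0

5.0 drops


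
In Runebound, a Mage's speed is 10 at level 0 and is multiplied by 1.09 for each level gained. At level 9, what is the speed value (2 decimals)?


value = base * growth^level
= 10 * 1.09^9
= 10 * 2.171893
= 21.72

21.72 speed


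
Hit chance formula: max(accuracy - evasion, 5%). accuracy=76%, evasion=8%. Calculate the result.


accuracy - evasion = 76 - 8 = 68
Apply floor: max(68, 5) = 68
Hit chance = 68%

68%


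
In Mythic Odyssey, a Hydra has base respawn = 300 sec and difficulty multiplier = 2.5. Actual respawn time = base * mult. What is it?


Respawn time = base * multiplier
= 300 * 2.5
= 750.0 seconds

750.0 seconds


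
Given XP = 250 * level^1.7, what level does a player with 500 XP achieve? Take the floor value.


XP = 250 * level^1.7, so level = (XP / 250)^(1/1.7)
= (500 / 250)^(1/1.7)
= 2.0^0.5882
= 1.5034
Floor: level = 1

level 1


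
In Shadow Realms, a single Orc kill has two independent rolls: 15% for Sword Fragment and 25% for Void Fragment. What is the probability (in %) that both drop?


For independent events, P(both) = P(A) * P(B)
= 15% * 25%
= 375 / 100 %
= 3.75%

3.75%


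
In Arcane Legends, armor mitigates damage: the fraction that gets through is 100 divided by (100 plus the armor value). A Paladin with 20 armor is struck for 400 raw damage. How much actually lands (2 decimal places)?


actual = 400 * 100 / (100 + 20)
= 400 * 100 / 120
= 40000 / 120
= 333.33

333.33 damage


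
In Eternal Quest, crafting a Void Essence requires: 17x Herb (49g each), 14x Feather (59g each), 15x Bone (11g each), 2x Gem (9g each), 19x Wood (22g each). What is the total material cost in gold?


Cost breakdown:
  Herb: 17 * 49 = 833
  Feather: 14 * 59 = 826
  Bone: 15 * 11 = 165
  Gem: 2 * 9 = 18
  Wood: 19 * 22 = 418
Total = 833 + 826 + 165 + 18 + 418 = 2260

2260 gold


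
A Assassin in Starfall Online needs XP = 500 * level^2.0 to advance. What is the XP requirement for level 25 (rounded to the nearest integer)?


XP = 500 * level^2.0
Substitute level = 25:
XP = 500 * 25^2.0
= 500 * 625.0
= 312500

312500 XP


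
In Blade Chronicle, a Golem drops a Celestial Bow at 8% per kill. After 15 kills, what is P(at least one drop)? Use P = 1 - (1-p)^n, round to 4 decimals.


P(at least one) = 1 - P(none) = 1 - (1-p)^n
p = 8/100 = 0.08
1 - p = 0.92
(1 - p)^15 = 0.92^15 = 0.286297
P(at least one) = 1 - 0.286297 = 0.7137

0.7137


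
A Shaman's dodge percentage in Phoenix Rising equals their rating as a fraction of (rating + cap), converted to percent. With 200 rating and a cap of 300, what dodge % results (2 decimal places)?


dodge% = 200 / (200 + 300) * 100
= 200 / 500 * 100
= 0.4 * 100
= 40.00%

40.00%


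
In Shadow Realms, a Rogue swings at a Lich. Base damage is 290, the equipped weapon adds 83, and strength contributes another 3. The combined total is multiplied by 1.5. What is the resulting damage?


Sum base + weapon + str = 290 + 83 + 3 = 376
Multiply by 1.5:
376 * 1.5 = 564.0

564.0 damage


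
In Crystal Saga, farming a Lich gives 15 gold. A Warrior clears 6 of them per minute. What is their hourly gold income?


Gold per minute = 15 * 6 = 90
Gold per hour = 90 * 60 = 5400

5400 gold/hour


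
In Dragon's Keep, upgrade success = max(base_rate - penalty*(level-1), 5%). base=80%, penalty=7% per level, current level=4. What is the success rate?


raw_rate = 80 - 7 * (4 - 1)
= 80 - 7 * 3
= 80 - 21
= 59
Apply floor: max(59, 5) = 59%

59%


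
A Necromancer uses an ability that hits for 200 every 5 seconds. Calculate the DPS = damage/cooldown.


DPS = damage / cooldown
= 200 / 5
= 40.00

40.00 DPS


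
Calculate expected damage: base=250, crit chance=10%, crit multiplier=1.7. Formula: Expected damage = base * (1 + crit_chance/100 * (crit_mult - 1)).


E[dmg] = base * (1 + crit_chance * (crit_mult - 1))
cc as decimal = 10/100 = 0.1
cm - 1 = 1.7 - 1 = 0.7
Bonus factor = 0.1 * 0.7 = 0.07
Total multiplier = 1 + 0.07 = 1.07
Expected damage = 250 * 1.07 = 267.50

267.50 damage


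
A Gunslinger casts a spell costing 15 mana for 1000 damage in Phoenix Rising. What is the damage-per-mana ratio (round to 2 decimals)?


Efficiency = damage / mana
= 1000 / 15
= 66.67

66.67 dmg/mana


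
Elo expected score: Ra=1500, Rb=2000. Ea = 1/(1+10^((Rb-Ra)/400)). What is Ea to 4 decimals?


Elo expected score: Ea = 1/(1 + 10^((Rb-Ra)/400))
Rb - Ra = 2000 - 1500 = 500
(Rb-Ra)/400 = 500/400 = 1.25
10^1.25 = 17.782794
Ea = 1/(1 + 17.782794) = 1/18.782794 = 0.0532

0.0532


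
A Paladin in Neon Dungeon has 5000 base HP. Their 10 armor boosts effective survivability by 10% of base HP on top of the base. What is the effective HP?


EHP = 5000 * (1 + 10/100)
= 5000 * (1 + 0.1)
= 5000 * 1.1
= 5500.0

5500.0 EHP


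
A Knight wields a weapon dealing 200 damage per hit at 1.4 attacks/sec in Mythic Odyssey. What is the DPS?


DPS = damage * attack_speed
= 200 * 1.4
= 280.0

280.0 DPS


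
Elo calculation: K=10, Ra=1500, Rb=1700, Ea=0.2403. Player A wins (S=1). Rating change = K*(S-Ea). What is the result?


Elo update: delta = K * (S - Ea), where S = 1 (wins)
S - Ea = 1 - 0.2403 = 0.7597
Rating change = 10 * 0.7597
= 7.60

7.60 rating points


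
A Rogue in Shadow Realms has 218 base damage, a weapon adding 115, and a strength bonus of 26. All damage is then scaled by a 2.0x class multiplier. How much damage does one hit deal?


Sum base + weapon + str = 218 + 115 + 26 = 359
Multiply by 2.0:
359 * 2.0 = 718.0

718.0 damage


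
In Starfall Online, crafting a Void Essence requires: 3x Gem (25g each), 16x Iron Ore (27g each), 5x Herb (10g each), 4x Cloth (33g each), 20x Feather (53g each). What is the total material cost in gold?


Cost breakdown:
  Gem: 3 * 25 = 75
  Iron Ore: 16 * 27 = 432
  Herb: 5 * 10 = 50
  Cloth: 4 * 33 = 132
  Feather: 20 * 53 = 1060
Total = 75 + 432 + 50 + 132 + 1060 = 1749

1749 gold


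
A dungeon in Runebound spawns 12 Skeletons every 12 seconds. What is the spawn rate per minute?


Spawns per minute = count * (60 / interval)
= 12 * (60 / 12)
= 12 * 5.0
= 60.0

60.0 per minute


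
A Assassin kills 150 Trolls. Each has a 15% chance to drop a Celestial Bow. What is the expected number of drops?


Expected drops = kills * (drop_rate / 100)
= 150 * (15 / 100)
= 150 * 0.15
= 22.5

22.5 drops


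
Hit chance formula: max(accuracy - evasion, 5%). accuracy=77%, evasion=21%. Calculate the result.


accuracy - evasion = 77 - 21 = 56
Apply floor: max(56, 5) = 56
Hit chance = 56%

56%


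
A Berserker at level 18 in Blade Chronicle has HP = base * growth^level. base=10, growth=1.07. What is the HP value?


value = base * growth^level
= 10 * 1.07^18
= 10 * 3.379932
= 33.80

33.80 HP


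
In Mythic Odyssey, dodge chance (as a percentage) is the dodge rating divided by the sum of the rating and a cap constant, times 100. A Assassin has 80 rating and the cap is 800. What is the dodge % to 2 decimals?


dodge% = 80 / (80 + 800) * 100
= 80 / 880 * 100
= 0.090909 * 100
= 9.09%

9.09%


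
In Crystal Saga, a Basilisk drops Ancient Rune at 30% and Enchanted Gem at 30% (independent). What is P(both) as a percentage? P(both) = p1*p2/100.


For independent events, P(both) = P(A) * P(B)
= 30% * 30%
= 900 / 100 %
= 9.0%

9.0%


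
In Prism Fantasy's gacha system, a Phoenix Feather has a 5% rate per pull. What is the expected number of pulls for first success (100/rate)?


Expected pulls for a geometric distribution = 1/p = 100 / rate%
= 100 / 5
= 20.0

20.0 pulls


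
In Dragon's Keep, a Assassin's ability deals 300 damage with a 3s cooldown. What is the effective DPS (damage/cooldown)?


DPS = damage / cooldown
= 300 / 3
= 100.00

100.00 DPS


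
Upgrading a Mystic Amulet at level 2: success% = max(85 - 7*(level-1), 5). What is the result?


raw_rate = 85 - 7 * (2 - 1)
= 85 - 7 * 1
= 85 - 7
= 78
Apply floor: max(78, 5) = 78%

78%


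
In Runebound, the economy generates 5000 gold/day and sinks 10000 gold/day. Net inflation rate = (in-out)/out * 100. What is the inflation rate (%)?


Net gold = 5000 - 10000 = -5000
Inflation rate = net / sunk * 100 = -5000 / 10000 * 100
= -0.5 * 100
= -50.00%

-50.00%


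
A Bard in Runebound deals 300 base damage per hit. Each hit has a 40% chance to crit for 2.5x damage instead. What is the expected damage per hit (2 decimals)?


E[dmg] = base * (1 + crit_chance * (crit_mult - 1))
cc as decimal = 40/100 = 0.4
cm - 1 = 2.5 - 1 = 1.5
Bonus factor = 0.4 * 1.5 = 0.6
Total multiplier = 1 + 0.6 = 1.6
Expected damage = 300 * 1.6 = 480.00

480.00 damage


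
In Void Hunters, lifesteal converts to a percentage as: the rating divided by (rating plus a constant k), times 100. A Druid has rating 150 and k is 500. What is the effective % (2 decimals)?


effective% = rating / (rating + k) * 100
= 150 / (150 + 500) * 100
= 150 / 650 * 100
= 0.230769 * 100
= 23.08%

23.08%


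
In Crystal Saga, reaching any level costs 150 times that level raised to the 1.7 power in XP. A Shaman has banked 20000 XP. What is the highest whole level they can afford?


XP = 150 * level^1.7, so level = (XP / 150)^(1/1.7)
= (20000 / 150)^(1/1.7)
= 133.3333^0.5882
= 17.7813
Floor: level = 17

level 17


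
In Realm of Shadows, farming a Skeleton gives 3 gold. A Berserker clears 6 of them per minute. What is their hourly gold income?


Gold per minute = 3 * 6 = 18
Gold per hour = 18 * 60 = 1080

1080 gold/hour


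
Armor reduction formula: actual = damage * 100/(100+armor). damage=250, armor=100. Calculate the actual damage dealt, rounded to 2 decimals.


actual = 250 * 100 / (100 + 100)
= 250 * 100 / 200
= 25000 / 200
= 125.00

125.00 damage


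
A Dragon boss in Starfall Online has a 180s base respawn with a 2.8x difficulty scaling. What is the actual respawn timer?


Respawn time = base * multiplier
= 180 * 2.8
= 504.0 seconds

504.0 seconds


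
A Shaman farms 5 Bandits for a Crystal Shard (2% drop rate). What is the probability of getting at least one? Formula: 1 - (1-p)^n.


P(at least one) = 1 - P(none) = 1 - (1-p)^n
p = 2/100 = 0.02
1 - p = 0.98
(1 - p)^5 = 0.98^5 = 0.903921
P(at least one) = 1 - 0.903921 = 0.0961

0.0961


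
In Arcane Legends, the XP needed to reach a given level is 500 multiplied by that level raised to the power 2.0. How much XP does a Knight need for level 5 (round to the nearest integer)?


XP = 500 * level^2.0
Substitute level = 5:
XP = 500 * 5^2.0
= 500 * 25.0
= 12500

12500 XP


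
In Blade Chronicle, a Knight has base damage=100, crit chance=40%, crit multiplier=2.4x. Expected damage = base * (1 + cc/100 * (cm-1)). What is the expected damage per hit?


E[dmg] = base * (1 + crit_chance * (crit_mult - 1))
cc as decimal = 40/100 = 0.4
cm - 1 = 2.4 - 1 = 1.4
Bonus factor = 0.4 * 1.4 = 0.56
Total multiplier = 1 + 0.56 = 1.56
Expected damage = 100 * 1.56 = 156.00

156.00 damage


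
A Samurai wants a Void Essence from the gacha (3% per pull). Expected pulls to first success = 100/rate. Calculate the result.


Expected pulls for a geometric distribution = 1/p = 100 / rate%
= 100 / 3
= 33.33

33.33 pulls


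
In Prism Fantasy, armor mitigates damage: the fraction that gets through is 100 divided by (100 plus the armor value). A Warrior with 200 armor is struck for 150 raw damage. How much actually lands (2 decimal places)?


actual = 150 * 100 / (100 + 200)
= 150 * 100 / 300
= 15000 / 300
= 50.00

50.00 damage


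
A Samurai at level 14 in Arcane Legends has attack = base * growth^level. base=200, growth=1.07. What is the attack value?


value = base * growth^level
= 200 * 1.07^14
= 200 * 2.578534
= 515.71

515.71 attack


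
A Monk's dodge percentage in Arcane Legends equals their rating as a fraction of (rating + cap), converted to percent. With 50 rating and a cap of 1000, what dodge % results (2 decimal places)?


dodge% = 50 / (50 + 1000) * 100
= 50 / 1050 * 100
= 0.047619 * 100
= 4.76%

4.76%


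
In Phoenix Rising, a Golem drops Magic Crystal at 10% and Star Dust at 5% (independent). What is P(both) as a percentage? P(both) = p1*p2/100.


For independent events, P(both) = P(A) * P(B)
= 10% * 5%
= 50 / 100 %
= 0.5%

0.5%


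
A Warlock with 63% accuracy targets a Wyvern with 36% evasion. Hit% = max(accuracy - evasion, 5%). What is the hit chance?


accuracy - evasion = 63 - 36 = 27
Apply floor: max(27, 5) = 27
Hit chance = 27%

27%


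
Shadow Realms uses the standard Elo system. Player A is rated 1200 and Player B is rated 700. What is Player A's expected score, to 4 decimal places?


Elo expected score: Ea = 1/(1 + 10^((Rb-Ra)/400))
Rb - Ra = 700 - 1200 = -500
(Rb-Ra)/400 = -500/400 = -1.25
10^-1.25 = 0.056234
Ea = 1/(1 + 0.056234) = 1/1.056234 = 0.9468

0.9468


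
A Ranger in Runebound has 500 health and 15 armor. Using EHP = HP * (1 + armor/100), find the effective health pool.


EHP = 500 * (1 + 15/100)
= 500 * (1 + 0.15)
= 500 * 1.15
= 575.0

575.0 EHP


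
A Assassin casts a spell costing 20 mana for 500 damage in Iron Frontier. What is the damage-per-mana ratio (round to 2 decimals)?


Efficiency = damage / mana
= 500 / 20
= 25.00

25.00 dmg/mana


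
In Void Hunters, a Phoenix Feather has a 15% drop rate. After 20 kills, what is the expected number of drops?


Expected drops = kills * (drop_rate / 100)
= 20 * (15 / 100)
= 20 * 0.15
= 3.0

3.0 drops


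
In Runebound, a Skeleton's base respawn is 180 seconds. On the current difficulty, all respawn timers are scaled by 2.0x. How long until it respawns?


Respawn time = base * multiplier
= 180 * 2.0
= 360.0 seconds

360.0 seconds
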